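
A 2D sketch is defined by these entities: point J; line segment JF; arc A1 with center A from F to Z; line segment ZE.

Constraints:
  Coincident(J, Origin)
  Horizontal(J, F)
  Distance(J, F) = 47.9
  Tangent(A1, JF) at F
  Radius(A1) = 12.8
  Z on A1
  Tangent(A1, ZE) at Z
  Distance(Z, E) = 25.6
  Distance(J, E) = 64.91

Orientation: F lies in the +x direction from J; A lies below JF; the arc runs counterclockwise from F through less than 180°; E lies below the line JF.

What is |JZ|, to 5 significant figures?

41.683

J is at the origin; J and F share the same y with |JF| = 47.9 and F on the +x side, so F = (47.900, 0.0000). Tangency of A1 to JF means the radius AF is perpendicular to JF, so A = F + (0, -12.8) = (47.900, -12.800). Since AZ ⟂ ZE (tangency), |AE| = √(12.8² + 25.6²) = 28.622 regardless of where Z sits on A1. So E lies on both circle(J, 64.91) and circle(A, 28.622); the below-JF intersection is E = (50.042, -41.341). Z is the foot of the tangent from E: Z = (36.912, -19.365).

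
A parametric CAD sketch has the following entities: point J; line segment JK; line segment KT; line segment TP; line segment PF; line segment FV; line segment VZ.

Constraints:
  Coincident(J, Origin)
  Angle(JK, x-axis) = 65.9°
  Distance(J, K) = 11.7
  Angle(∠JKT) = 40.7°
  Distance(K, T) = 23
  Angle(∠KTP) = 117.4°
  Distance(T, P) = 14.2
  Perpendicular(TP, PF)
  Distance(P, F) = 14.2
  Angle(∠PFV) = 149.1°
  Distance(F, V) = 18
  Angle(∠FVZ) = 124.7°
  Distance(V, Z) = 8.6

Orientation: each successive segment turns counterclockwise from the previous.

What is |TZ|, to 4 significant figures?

30.43

J is at the origin; JK runs at 65.9° with length 11.7, so K = (4.777, 10.68). ∠JKT = 40.7° gives KT at -154.8° from the x-axis; with |KT| = 23.0, T = (-16.03, 0.8872). ∠KTP = 117.4° gives TP at -92.20° from the x-axis; with |TP| = 14.2, P = (-16.58, -13.30). TP ⟂ PF, so PF runs at -2.200°; with |PF| = 14.2, F = (-2.389, -13.85). ∠PFV = 149.1° gives FV at 28.70° from the x-axis; with |FV| = 18.0, V = (13.40, -5.203). ∠FVZ = 124.7° gives VZ at 84.00° from the x-axis; with |VZ| = 8.6, Z = (14.30, 3.350). Then |TZ| = |Z − T| = 30.43.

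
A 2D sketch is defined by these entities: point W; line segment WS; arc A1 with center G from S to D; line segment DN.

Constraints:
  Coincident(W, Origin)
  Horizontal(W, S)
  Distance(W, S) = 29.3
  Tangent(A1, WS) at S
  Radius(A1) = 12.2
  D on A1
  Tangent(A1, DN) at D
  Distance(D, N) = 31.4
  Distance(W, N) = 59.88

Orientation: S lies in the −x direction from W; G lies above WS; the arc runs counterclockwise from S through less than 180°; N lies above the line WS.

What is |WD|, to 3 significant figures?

28.5

Checks: |WS| = 29.30 ✓; |GD| = 12.20 ✓; ∠(GD, DN) = 90.00° ✓; |DN| = 31.40 ✓; |WN| = 59.88 ✓.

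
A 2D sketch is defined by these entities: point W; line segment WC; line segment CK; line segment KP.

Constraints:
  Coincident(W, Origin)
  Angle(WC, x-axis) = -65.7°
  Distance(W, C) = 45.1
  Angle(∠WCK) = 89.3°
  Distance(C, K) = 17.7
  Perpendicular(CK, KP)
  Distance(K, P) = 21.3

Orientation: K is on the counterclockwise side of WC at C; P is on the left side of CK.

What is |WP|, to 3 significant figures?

29.3

∠WCK = 89.3°, so CK runs at -65.7° + (180° − 89.3°) = 25.0° from the x-axis; with |CK| = 17.7, K = C + 17.7·(cos 25.0°, sin 25.0°) = (34.6, -33.6). The perpendicularity gives KP at right angles to CK; with |KP| = 21.3 on the left of CK, P = K + 21.3·(-0.423, 0.906) = (25.6, -14.3). Then |WP| = |P − W| = 29.3.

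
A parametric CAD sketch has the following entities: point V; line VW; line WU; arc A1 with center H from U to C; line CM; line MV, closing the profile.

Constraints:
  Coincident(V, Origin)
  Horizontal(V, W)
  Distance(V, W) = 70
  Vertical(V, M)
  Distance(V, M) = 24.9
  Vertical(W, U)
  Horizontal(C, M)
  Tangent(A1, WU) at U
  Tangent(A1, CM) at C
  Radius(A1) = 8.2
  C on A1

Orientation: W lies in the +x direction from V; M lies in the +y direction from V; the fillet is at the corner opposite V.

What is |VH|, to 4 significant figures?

64.02

V and M share the same x with |VM| = 24.9 and M on the +y side, so M = (0.000, 24.90). The virtual corner opposite V is at (70.00, 24.90). Since A1 is tangent to WU there, HU ⟂ WU and since A1 is tangent to CM there, HC ⟂ CM, with radius 8.2, so the center H sits 8.2 in from both sides at H = (61.80, 16.70). Then |VH| = |H − V| = 64.02.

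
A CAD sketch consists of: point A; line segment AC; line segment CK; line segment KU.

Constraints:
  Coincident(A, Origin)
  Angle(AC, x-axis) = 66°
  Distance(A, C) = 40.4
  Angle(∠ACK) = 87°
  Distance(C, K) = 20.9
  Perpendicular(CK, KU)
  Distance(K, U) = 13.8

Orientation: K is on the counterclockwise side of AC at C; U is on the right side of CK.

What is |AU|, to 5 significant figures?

57.311

∠ACK = 87.0°, so CK runs at 66.0° + (180° − 87.0°) = 159.00° from the x-axis; with |CK| = 20.9, K = C + 20.9·(cos 159.00°, sin 159.00°) = (-3.0797, 44.397). CK ⟂ KU; with |KU| = 13.8 on the right of CK, U = K + 13.8·(0.35837, 0.93358) = (1.8658, 57.281). Then |AU| = |U − A| = 57.311.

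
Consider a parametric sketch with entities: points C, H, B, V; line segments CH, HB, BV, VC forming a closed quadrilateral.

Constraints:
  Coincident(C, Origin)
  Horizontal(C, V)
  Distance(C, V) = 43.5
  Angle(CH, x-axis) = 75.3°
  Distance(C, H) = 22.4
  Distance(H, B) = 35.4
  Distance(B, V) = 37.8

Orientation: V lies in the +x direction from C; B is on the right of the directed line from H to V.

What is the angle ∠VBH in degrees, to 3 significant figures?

73.0°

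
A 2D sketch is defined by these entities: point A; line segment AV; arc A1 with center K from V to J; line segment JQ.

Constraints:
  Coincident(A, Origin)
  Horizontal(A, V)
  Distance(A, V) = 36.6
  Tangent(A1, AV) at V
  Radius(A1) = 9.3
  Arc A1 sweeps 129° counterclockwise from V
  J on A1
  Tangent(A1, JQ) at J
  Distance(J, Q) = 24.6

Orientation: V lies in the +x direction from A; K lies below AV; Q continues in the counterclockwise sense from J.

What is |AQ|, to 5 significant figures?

56.448

A is at the origin; AV is horizontal with |AV| = 36.6 and V on the +x side, so V = (36.600, 0.0000). The tangent condition forces KV to be normal to AV, so K = V + (0, -9.3) = (36.600, -9.3000). On A1, V sits at bearing 90° from K; a 129° counterclockwise sweep puts J at bearing 219°, so J = K + 9.3·(cos 219°, sin 219°) = (29.373, -15.153). The tangent condition forces KJ to be normal to JQ, so JQ runs along (−sin 219°, cos 219°); with |JQ| = 24.6, Q = (44.854, -34.270). Then |AQ| = |Q − A| = 56.448.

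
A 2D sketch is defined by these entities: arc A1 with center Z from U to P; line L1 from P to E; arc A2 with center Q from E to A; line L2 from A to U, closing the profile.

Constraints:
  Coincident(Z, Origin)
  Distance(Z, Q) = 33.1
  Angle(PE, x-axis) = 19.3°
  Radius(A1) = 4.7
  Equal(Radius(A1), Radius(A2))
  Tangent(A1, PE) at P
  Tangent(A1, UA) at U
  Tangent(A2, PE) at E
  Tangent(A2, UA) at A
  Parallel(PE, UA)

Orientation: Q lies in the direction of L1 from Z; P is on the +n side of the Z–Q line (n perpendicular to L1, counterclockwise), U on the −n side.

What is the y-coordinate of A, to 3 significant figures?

6.50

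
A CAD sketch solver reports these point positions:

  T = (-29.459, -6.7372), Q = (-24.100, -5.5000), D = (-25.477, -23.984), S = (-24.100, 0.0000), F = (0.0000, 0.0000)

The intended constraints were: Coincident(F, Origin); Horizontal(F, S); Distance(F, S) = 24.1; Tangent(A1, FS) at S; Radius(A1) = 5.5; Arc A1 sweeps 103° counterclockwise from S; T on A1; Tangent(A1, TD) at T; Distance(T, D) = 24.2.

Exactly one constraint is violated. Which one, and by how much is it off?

Distance(T, D) = 24.2 — off by 6.50.

F = (0.00, 0.00) ✓; F.y = 0.00, S.y = 0.00 ✓; |FS| = 24.10 ✓; ∠(QS, SF) = 90.00° ✓; |QS| = 5.500 ✓; bearing(Q→T) − bearing(Q→S) = 103.0° ✓; |QT| = 5.500 ✓; ∠(QT, TD) = 90.00° ✓; |TD| = 17.70 ✗.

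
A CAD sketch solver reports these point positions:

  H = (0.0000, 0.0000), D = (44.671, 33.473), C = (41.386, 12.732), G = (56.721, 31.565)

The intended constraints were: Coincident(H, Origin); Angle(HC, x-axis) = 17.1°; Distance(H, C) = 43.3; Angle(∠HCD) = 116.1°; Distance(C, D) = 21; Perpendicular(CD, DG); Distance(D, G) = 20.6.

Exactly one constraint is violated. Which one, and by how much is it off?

Distance(D, G) = 20.6 — off by 8.40.

H = (0.00, 0.00) ✓; HC at 17.10° ✓; |HC| = 43.30 ✓; ∠HCD = 116.1° ✓; |CD| = 21.00 ✓; ∠(CD, DG) = 90.00° ✓; |DG| = 12.20 ✗.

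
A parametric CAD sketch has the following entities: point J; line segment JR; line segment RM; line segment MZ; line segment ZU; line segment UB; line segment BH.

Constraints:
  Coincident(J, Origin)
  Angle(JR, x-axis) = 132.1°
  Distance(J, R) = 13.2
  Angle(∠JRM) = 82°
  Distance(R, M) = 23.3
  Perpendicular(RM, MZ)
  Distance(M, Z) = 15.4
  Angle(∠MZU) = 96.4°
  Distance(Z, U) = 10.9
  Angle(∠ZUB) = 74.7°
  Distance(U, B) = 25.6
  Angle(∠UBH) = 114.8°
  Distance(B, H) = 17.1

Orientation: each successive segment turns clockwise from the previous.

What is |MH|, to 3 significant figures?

16.4

∠ZUB = 74.7° gives UB at 115° from the x-axis; with |UB| = 25.6, B = (-0.110, 26.2). ∠UBH = 114.8° gives BH at 50.0° from the x-axis; with |BH| = 17.1, H = (10.9, 39.3). Then |MH| = |H − M| = 16.4.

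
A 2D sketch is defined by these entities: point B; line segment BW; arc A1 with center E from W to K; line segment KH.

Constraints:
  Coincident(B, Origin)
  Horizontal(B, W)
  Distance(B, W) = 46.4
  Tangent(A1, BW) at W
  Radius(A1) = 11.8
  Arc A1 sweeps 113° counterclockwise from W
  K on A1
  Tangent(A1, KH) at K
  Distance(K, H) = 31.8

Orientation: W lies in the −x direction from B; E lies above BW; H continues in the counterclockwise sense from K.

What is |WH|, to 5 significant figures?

45.709

On A1, W sits at bearing -90° from E; a 113° counterclockwise sweep puts K at bearing 23°, so K = E + 11.8·(cos 23°, sin 23°) = (-35.538, 16.411). Tangency of A1 to KH means the radius EK is perpendicular to KH, so KH runs along (−sin 23°, cos 23°); with |KH| = 31.8, H = (-47.963, 45.683). Then |WH| = |H − W| = 45.709.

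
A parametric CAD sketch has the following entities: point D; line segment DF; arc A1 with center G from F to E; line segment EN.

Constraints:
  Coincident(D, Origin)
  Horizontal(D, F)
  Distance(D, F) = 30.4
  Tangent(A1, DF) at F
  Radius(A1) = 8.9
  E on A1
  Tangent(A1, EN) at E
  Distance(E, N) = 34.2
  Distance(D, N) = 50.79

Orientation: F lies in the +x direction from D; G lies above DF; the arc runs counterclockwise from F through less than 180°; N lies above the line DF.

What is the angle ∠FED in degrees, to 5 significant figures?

38.576°

Checks: |GE| = 8.900 ✓; ∠(GE, EN) = 90.00° ✓; |EN| = 34.20 ✓; |DN| = 50.79 ✓.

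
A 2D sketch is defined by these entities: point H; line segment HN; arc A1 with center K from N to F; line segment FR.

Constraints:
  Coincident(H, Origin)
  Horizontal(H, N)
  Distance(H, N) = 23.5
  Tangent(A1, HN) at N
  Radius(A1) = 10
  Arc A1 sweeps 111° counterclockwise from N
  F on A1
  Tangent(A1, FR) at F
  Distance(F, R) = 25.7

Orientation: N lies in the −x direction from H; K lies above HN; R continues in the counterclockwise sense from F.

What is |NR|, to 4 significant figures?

37.58

On A1, N sits at bearing -90° from K; a 111° counterclockwise sweep puts F at bearing 21°, so F = K + 10.0·(cos 21°, sin 21°) = (-14.16, 13.58). The tangent condition forces KF to be normal to FR, so FR runs along (−sin 21°, cos 21°); with |FR| = 25.7, R = (-23.37, 37.58). Then |NR| = |R − N| = 37.58.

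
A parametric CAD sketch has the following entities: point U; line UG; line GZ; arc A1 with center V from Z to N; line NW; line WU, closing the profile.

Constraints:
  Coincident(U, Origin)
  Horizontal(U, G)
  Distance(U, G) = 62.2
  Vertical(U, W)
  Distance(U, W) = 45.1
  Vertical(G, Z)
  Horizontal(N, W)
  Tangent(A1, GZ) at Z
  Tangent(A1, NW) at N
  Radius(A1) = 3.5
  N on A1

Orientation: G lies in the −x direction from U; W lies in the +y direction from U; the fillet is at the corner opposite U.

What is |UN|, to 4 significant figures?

74.02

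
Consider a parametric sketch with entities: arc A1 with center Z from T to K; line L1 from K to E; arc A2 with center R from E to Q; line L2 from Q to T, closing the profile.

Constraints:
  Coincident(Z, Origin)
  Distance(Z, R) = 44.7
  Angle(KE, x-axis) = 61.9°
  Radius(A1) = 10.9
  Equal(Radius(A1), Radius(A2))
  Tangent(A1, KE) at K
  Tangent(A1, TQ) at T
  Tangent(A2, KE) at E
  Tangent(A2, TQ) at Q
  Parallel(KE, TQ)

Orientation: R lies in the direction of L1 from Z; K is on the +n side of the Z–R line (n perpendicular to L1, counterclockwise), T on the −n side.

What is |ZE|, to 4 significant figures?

46.01

The slot axis is L1's direction at 61.9°, so u = (cos 61.9°, sin 61.9°) = (0.4710, 0.8821) and n = (−sin 61.9°, cos 61.9°) = (-0.8821, 0.4710). Z is at the origin and R lies 44.7 along u from Z, so R = 44.7·u = (21.05, 39.43). Tangency of A1 to both parallel lines with radius 10.9 puts K and T at Z ± 10.9·n: K = (-9.615, 5.134), T = (9.615, -5.134). Equal radii place E and Q the same way about R: E = R + 10.9·n = (11.44, 44.57), Q = R − 10.9·n = (30.67, 34.30). Then |ZE| = |E − Z| = 46.01.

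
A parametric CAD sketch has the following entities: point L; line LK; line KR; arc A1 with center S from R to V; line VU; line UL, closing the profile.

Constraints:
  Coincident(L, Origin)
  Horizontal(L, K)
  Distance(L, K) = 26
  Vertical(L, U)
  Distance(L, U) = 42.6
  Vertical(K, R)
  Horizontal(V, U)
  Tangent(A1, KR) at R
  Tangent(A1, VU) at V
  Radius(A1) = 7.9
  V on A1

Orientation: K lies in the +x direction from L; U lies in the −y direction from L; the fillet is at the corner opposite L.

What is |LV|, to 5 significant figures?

46.286

L is at the origin; LK is horizontal with |LK| = 26.0 and K on the +x side, so K = (26.000, 0.0000). LU is vertical with |LU| = 42.6 and U on the −y side, so U = (0.0000, -42.600). The virtual corner opposite L is at (26.000, -42.600). Since A1 is tangent to KR there, SR ⟂ KR and since A1 is tangent to VU there, SV ⟂ VU, with radius 7.9, so the center S sits 7.9 in from both sides at S = (18.100, -34.700). That places the tangent points at R = (26.000, -34.700) on KR and V = (18.100, -42.600) on VU. Then |LV| = |V − L| = 46.286.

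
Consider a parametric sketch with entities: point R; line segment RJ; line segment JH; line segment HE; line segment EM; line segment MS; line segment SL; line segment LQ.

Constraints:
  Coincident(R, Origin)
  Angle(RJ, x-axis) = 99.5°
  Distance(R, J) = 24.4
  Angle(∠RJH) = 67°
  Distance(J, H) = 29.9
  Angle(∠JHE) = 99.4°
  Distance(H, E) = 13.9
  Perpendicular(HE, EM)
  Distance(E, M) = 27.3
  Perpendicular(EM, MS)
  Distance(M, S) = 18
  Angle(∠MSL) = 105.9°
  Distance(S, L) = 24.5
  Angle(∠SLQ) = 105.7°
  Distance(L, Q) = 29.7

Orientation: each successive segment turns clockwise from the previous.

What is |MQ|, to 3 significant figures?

39.1

R is at the origin; RJ runs at 99.5° with length 24.4, so J = (-4.03, 24.1). ∠RJH = 67.0° gives JH at -13.5° from the x-axis; with |JH| = 29.9, H = (25.0, 17.1). ∠JHE = 99.4° gives HE at -94.1° from the x-axis; with |HE| = 13.9, E = (24.1, 3.22). HE is perpendicular to EM, so EM runs at 176°; with |EM| = 27.3, M = (-3.18, 5.17). The perpendicularity gives MS at right angles to EM, so MS runs at 85.9°; with |MS| = 18.0, S = (-1.89, 23.1). ∠MSL = 105.9° gives SL at 11.8° from the x-axis; with |SL| = 24.5, L = (22.1, 28.1). ∠SLQ = 105.7° gives LQ at -62.5° from the x-axis; with |LQ| = 29.7, Q = (35.8, 1.79). Then |MQ| = |Q − M| = 39.1.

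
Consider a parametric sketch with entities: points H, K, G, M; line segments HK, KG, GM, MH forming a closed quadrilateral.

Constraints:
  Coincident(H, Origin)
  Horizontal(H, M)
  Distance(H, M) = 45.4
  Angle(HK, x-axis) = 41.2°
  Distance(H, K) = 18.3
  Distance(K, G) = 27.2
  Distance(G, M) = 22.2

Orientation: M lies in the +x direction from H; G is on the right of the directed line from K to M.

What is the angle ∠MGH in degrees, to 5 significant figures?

123.54°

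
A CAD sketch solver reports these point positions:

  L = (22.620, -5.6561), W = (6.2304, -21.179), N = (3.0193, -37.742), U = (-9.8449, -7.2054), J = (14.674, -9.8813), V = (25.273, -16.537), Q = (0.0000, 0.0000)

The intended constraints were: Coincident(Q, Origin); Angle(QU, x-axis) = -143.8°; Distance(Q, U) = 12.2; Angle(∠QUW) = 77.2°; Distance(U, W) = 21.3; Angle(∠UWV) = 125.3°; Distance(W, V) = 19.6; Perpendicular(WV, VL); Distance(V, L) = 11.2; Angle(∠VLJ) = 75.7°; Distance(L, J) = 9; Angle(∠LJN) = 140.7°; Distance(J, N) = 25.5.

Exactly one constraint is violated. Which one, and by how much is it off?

Distance(J, N) = 25.5 — off by 4.70.

Q = (0.00, 0.00) ✓; QU at -143.8° ✓; |QU| = 12.20 ✓; ∠QUW = 77.20° ✓; |UW| = 21.30 ✓; ∠UWV = 125.3° ✓; |WV| = 19.60 ✓; ∠(WV, VL) = 90.00° ✓; |VL| = 11.20 ✓; ∠VLJ = 75.70° ✓; |LJ| = 9.000 ✓; ∠LJN = 140.7° ✓; |JN| = 30.20 ✗.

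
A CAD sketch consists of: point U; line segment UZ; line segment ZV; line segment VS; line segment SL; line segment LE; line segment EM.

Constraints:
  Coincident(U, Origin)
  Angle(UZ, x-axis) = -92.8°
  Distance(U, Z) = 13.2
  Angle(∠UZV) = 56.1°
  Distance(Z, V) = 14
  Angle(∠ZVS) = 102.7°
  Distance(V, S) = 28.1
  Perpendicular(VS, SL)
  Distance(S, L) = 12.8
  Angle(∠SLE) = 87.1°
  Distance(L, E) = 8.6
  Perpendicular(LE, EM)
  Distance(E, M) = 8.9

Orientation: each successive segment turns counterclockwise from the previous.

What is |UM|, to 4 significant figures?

12.02

U is at the origin; UZ runs at -92.8° with length 13.2, so Z = (-0.6448, -13.18). ∠UZV = 56.1° gives ZV at 31.10° from the x-axis; with |ZV| = 14.0, V = (11.34, -5.953). ∠ZVS = 102.7° gives VS at 108.4° from the x-axis; with |VS| = 28.1, S = (2.473, 20.71). VS ⟂ SL, so SL runs at -161.6°; with |SL| = 12.8, L = (-9.672, 16.67). ∠SLE = 87.1° gives LE at -68.70° from the x-axis; with |LE| = 8.6, E = (-6.548, 8.658). LE ⟂ EM, so EM runs at 21.30°; with |EM| = 8.9, M = (1.744, 11.89). Then |UM| = |M − U| = 12.02.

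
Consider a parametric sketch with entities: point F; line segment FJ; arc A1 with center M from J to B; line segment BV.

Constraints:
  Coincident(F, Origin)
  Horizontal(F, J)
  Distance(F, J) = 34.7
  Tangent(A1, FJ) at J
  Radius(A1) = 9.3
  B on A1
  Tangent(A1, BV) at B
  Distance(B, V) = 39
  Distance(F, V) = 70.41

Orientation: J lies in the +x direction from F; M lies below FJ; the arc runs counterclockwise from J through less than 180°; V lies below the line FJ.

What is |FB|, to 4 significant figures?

32.15

Checks: |MB| = 9.300 ✓; ∠(MB, BV) = 90.00° ✓; |BV| = 39.00 ✓; |FV| = 70.41 ✓.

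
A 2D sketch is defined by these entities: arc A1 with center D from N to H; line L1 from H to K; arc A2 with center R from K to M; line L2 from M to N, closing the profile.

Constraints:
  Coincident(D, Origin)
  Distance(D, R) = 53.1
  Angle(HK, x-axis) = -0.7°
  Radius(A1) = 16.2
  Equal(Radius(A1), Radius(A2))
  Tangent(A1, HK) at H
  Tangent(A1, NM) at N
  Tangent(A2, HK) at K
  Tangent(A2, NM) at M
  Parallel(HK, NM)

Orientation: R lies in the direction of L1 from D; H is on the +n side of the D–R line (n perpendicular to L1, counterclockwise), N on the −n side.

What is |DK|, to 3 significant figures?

55.5

Tangency of A1 to both parallel lines with radius 16.2 puts H and N at D ± 16.2·n: H = (0.198, 16.2), N = (-0.198, -16.2). Equal radii place K and M the same way about R: K = R + 16.2·n = (53.3, 15.6), M = R − 16.2·n = (52.9, -16.8). Then |DK| = |K − D| = 55.5.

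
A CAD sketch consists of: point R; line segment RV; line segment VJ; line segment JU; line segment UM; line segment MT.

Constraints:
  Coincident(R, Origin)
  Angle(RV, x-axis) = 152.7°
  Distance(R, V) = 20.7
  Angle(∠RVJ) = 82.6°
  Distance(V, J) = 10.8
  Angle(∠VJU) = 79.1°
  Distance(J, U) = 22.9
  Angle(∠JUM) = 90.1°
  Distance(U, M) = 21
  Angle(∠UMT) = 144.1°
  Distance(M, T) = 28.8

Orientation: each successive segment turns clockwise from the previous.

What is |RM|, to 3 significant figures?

16.9

R is at the origin; RV runs at 152.7° with length 20.7, so V = (-18.4, 9.49). ∠RVJ = 82.6° gives VJ at 55.3° from the x-axis; with |VJ| = 10.8, J = (-12.2, 18.4). ∠VJU = 79.1° gives JU at -45.6° from the x-axis; with |JU| = 22.9, U = (3.78, 2.01). ∠JUM = 90.1° gives UM at -136° from the x-axis; with |UM| = 21.0, M = (-11.2, -12.7). Then |RM| = |M − R| = 16.9.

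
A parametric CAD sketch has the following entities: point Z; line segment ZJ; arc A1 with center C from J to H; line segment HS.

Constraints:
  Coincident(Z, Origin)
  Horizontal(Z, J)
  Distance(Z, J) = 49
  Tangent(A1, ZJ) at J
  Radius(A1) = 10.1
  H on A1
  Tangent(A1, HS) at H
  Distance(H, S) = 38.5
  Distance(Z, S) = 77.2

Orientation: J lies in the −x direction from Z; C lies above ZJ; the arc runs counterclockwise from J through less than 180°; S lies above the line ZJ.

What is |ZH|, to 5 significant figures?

43.161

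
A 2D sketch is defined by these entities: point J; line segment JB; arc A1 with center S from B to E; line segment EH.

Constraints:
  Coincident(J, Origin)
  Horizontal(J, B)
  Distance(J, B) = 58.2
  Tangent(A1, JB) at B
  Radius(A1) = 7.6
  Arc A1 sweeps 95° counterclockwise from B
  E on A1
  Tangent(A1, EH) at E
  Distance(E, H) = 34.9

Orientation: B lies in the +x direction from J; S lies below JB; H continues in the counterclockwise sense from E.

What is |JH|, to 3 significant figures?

68.8

J is at the origin; J and B share the same y with |JB| = 58.2 and B on the +x side, so B = (58.2, 0.00). Since A1 is tangent to JB there, SB ⟂ JB, so S = B + (0, -7.6) = (58.2, -7.60). On A1, B sits at bearing 90° from S; a 95° counterclockwise sweep puts E at bearing 185°, so E = S + 7.6·(cos 185°, sin 185°) = (50.6, -8.26). A1 meets EH tangentially, so SE is at right angles to EH, so EH runs along (−sin 185°, cos 185°); with |EH| = 34.9, H = (53.7, -43.0). Then |JH| = |H − J| = 68.8.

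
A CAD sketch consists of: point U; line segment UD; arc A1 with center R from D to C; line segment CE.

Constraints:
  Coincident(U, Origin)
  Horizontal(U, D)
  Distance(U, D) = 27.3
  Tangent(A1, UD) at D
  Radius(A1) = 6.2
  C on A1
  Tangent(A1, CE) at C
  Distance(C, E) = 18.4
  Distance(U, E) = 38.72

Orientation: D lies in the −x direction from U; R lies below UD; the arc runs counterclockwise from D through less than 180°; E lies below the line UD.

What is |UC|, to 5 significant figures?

34.195

Checks: U = (0.00, 0.00) ✓; |RC| = 6.200 ✓; ∠(RC, CE) = 90.00° ✓; |CE| = 18.40 ✓; |UE| = 38.72 ✓.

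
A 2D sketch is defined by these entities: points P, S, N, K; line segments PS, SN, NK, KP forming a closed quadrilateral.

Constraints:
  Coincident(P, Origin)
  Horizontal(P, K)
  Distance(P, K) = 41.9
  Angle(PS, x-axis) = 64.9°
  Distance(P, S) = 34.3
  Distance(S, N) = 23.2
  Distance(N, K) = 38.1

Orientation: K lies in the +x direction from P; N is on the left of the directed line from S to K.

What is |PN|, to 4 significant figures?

52.70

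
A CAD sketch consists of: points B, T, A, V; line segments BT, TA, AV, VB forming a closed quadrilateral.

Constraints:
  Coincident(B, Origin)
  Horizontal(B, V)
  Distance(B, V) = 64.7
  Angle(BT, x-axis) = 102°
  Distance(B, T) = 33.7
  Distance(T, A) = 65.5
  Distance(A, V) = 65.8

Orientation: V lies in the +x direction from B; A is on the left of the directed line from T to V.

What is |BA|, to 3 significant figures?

81.7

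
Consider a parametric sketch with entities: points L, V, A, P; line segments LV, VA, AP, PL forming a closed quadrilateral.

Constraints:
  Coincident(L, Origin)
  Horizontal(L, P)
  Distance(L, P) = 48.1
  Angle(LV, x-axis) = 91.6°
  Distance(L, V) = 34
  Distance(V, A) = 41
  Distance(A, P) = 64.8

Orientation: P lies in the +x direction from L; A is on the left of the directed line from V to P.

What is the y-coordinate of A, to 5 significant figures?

61.936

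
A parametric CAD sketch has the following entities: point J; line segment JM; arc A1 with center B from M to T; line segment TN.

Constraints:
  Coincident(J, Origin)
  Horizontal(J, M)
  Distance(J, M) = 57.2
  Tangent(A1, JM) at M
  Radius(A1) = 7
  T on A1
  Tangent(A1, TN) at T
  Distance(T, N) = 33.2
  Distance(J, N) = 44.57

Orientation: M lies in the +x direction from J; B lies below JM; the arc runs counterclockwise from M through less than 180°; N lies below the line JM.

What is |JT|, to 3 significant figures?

51.5

J is at the origin; JM is horizontal with |JM| = 57.2 and M on the +x side, so M = (57.2, 0.00). Tangency of A1 to JM means the radius BM is perpendicular to JM, so B = M + (0, -7) = (57.2, -7.00). Since BT ⟂ TN (tangency), |BN| = √(7.0² + 33.2²) = 33.9 regardless of where T sits on A1. So N lies on both circle(J, 44.57) and circle(B, 33.9); the below-JM intersection is N = (32.6, -30.4). T is the foot of the tangent from N: T = (51.4, -3.03).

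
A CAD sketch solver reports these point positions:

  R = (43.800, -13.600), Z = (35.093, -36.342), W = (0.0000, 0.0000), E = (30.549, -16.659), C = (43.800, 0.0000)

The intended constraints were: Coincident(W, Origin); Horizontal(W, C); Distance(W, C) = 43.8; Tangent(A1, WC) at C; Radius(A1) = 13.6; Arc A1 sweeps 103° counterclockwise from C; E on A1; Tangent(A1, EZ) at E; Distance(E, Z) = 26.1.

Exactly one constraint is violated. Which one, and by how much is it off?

Distance(E, Z) = 26.1 — off by 5.90.

W = (0.00, 0.00) ✓; W.y = 0.00, C.y = 0.00 ✓; |WC| = 43.80 ✓; ∠(RC, CW) = 90.00° ✓; |RC| = 13.60 ✓; bearing(R→E) − bearing(R→C) = 103.0° ✓; |RE| = 13.60 ✓; ∠(RE, EZ) = 90.00° ✓; |EZ| = 20.20 ✗.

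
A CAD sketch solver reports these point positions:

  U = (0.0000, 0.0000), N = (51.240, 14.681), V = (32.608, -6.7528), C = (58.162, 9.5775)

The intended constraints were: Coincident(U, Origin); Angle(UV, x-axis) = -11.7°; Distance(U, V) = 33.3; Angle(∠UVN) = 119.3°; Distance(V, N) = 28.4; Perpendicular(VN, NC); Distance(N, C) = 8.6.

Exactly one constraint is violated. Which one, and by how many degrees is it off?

Perpendicular(VN, NC) — off by 4.60°.

U = (0.00, 0.00) ✓; UV at -11.70° ✓; |UV| = 33.30 ✓; ∠UVN = 119.3° ✓; |VN| = 28.40 ✓; ∠(VN, NC) = 85.40° ✗; |NC| = 8.600 ✓.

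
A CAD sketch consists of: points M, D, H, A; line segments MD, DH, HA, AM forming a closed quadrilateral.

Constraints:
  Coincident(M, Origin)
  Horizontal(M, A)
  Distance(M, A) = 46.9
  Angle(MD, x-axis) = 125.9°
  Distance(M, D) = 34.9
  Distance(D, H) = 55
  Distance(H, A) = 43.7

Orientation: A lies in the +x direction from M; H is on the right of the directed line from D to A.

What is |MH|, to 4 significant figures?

20.50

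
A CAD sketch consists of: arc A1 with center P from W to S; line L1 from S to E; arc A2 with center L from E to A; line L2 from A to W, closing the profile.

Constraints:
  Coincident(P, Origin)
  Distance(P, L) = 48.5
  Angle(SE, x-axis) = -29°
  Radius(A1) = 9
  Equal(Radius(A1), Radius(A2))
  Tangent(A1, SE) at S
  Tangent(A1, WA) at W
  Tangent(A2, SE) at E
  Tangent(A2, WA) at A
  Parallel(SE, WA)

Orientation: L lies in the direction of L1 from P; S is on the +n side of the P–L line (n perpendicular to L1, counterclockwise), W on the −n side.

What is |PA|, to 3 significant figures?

49.3

The slot axis is L1's direction at -29.0°, so u = (cos -29.0°, sin -29.0°) = (0.875, -0.485) and n = (−sin -29.0°, cos -29.0°) = (0.485, 0.875). P is at the origin and L lies 48.5 along u from P, so L = 48.5·u = (42.4, -23.5). Tangency of A1 to both parallel lines with radius 9.0 puts S and W at P ± 9.0·n: S = (4.36, 7.87), W = (-4.36, -7.87). Equal radii place E and A the same way about L: E = L + 9.0·n = (46.8, -15.6), A = L − 9.0·n = (38.1, -31.4). Then |PA| = |A − P| = 49.3.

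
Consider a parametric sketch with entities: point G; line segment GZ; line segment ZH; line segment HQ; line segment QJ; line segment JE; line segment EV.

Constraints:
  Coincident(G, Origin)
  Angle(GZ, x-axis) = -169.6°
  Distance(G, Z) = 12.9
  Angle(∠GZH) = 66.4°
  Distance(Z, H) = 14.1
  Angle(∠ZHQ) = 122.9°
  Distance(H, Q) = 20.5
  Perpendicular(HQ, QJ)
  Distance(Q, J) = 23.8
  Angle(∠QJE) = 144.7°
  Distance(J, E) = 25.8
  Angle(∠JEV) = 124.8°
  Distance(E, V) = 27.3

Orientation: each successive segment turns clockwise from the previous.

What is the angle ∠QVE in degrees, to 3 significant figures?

47.1°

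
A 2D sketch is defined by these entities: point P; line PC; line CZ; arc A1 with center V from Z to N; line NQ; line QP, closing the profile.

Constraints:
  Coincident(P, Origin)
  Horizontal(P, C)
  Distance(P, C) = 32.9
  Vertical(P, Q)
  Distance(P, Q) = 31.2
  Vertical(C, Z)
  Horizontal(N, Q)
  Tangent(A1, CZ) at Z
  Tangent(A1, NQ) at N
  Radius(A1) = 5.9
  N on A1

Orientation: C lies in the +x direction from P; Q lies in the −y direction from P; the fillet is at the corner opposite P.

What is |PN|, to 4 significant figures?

41.26

P is at the origin; P and C share the same y with |PC| = 32.9 and C on the +x side, so C = (32.90, 0.000). PQ is vertical with |PQ| = 31.2 and Q on the −y side, so Q = (0.000, -31.20). The virtual corner opposite P is at (32.90, -31.20). A1 meets CZ tangentially, so VZ is at right angles to CZ and tangency of A1 to NQ means the radius VN is perpendicular to NQ, with radius 5.9, so the center V sits 5.9 in from both sides at V = (27.00, -25.30). That places the tangent points at Z = (32.90, -25.30) on CZ and N = (27.00, -31.20) on NQ. Then |PN| = |N − P| = 41.26.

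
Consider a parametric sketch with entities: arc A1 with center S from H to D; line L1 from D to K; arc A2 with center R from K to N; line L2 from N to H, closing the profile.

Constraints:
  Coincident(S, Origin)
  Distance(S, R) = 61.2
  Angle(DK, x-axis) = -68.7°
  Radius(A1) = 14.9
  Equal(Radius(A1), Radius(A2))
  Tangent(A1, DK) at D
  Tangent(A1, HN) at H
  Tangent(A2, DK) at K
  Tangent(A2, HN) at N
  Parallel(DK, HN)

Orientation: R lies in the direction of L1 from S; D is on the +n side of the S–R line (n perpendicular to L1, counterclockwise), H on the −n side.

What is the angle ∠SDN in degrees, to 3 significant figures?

64.0°

Tangency of A1 to both parallel lines with radius 14.9 puts D and H at S ± 14.9·n: D = (13.9, 5.41), H = (-13.9, -5.41). Equal radii place K and N the same way about R: K = R + 14.9·n = (36.1, -51.6), N = R − 14.9·n = (8.35, -62.4). Then cos ∠SDN = DS·DN / (|DS||DN|), giving 64.0°.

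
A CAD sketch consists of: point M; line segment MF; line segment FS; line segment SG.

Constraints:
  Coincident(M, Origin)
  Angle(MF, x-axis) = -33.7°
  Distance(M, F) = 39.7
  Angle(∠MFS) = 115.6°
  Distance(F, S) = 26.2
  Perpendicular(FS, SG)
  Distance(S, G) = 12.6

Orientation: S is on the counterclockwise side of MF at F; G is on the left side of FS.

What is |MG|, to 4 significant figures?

49.17

M is at the origin; MF runs at -33.7° with length 39.7, so F = 39.7·(cos -33.7°, sin -33.7°) = (33.03, -22.03). ∠MFS = 115.6°, so FS runs at -33.7° + (180° − 115.6°) = 30.70° from the x-axis; with |FS| = 26.2, S = F + 26.2·(cos 30.70°, sin 30.70°) = (55.56, -8.651). FS ⟂ SG; with |SG| = 12.6 on the left of FS, G = S + 12.6·(-0.5105, 0.8599) = (49.12, 2.183). Then |MG| = |G − M| = 49.17.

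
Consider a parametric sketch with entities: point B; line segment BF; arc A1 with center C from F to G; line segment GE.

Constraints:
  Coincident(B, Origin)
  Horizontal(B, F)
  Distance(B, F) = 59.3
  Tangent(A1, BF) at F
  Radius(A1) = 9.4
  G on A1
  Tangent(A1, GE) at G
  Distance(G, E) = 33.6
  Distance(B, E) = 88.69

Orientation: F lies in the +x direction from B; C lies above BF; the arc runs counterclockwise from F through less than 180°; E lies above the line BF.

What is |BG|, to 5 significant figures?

68.272

Checks: |CG| = 9.400 ✓; ∠(CG, GE) = 90.00° ✓; |GE| = 33.60 ✓; |BE| = 88.69 ✓.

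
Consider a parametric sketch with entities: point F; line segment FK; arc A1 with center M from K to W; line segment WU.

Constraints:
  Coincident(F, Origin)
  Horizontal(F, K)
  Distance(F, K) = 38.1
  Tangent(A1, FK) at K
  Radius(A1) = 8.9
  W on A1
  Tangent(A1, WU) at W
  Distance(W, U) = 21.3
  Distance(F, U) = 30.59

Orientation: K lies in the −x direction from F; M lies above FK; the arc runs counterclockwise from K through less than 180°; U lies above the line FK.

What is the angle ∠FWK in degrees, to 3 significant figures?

141°

Checks: |MW| = 8.900 ✓; ∠(MW, WU) = 90.00° ✓; |WU| = 21.30 ✓; |FU| = 30.59 ✓.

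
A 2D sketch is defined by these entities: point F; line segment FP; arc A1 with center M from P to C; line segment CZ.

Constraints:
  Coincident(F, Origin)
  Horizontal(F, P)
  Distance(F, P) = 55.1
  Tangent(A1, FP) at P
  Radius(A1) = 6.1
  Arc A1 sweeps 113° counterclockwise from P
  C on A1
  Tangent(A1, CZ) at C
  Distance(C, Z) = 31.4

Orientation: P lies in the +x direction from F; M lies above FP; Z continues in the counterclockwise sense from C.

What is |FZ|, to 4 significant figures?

61.20

F is at the origin; F and P share the same y with |FP| = 55.1 and P on the +x side, so P = (55.10, 0.000). Since A1 is tangent to FP there, MP ⟂ FP, so M = P + (0, 6.1) = (55.10, 6.100). On A1, P sits at bearing -90° from M; a 113° counterclockwise sweep puts C at bearing 23°, so C = M + 6.1·(cos 23°, sin 23°) = (60.72, 8.483). Tangency of A1 to CZ means the radius MC is perpendicular to CZ, so CZ runs along (−sin 23°, cos 23°); with |CZ| = 31.4, Z = (48.45, 37.39). Then |FZ| = |Z − F| = 61.20.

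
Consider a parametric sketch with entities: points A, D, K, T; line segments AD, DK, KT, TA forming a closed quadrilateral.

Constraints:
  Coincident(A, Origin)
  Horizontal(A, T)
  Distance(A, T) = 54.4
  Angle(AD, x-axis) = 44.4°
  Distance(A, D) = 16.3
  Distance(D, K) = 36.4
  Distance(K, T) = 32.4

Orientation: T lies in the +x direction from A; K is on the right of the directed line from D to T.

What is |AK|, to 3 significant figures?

35.7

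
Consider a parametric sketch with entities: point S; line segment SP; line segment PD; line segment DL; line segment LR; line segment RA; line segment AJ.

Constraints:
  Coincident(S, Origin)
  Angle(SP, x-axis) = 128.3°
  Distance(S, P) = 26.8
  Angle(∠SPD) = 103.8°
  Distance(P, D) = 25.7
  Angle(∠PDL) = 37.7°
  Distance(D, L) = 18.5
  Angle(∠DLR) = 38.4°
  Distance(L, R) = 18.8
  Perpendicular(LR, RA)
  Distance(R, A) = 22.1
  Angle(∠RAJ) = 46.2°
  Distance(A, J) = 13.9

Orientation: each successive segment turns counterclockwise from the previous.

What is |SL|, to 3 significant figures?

22.8

∠SPD = 103.8° gives PD at -156° from the x-axis; with |PD| = 25.7, D = (-40.0, 10.4). ∠PDL = 37.7° gives DL at -13.2° from the x-axis; with |DL| = 18.5, L = (-22.0, 6.15). Then |SL| = |L − S| = 22.8.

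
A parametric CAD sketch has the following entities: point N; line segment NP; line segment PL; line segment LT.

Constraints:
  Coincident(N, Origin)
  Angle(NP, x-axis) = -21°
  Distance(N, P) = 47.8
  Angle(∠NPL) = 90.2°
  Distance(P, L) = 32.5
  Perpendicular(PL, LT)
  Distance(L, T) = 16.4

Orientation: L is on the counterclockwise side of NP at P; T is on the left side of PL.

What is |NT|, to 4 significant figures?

45.31

N is at the origin; NP runs at -21.0° with length 47.8, so P = 47.8·(cos -21.0°, sin -21.0°) = (44.63, -17.13). ∠NPL = 90.2°, so PL runs at -21.0° + (180° − 90.2°) = 68.80° from the x-axis; with |PL| = 32.5, L = P + 32.5·(cos 68.80°, sin 68.80°) = (56.38, 13.17). The perpendicularity gives LT at right angles to PL; with |LT| = 16.4 on the left of PL, T = L + 16.4·(-0.9323, 0.3616) = (41.09, 19.10). Then |NT| = |T − N| = 45.31.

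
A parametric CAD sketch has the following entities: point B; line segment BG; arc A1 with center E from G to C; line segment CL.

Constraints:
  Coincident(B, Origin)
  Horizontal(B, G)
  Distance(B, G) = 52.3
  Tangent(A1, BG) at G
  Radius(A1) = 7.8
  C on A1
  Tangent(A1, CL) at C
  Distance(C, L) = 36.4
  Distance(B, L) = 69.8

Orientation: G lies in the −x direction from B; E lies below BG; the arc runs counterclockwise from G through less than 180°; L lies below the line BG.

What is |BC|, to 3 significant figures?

60.7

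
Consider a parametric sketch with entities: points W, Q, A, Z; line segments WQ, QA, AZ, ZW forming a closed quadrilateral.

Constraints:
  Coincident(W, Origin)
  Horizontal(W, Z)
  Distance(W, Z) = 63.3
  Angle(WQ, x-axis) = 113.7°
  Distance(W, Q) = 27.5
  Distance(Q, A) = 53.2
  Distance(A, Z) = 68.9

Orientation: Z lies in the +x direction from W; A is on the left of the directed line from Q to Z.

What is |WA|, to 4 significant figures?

66.66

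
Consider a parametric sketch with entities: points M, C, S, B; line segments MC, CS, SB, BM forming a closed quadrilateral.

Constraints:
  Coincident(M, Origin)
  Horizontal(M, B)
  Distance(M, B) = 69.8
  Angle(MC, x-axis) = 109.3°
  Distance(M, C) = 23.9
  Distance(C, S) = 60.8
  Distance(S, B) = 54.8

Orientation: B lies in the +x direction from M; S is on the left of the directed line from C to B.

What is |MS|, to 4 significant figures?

68.03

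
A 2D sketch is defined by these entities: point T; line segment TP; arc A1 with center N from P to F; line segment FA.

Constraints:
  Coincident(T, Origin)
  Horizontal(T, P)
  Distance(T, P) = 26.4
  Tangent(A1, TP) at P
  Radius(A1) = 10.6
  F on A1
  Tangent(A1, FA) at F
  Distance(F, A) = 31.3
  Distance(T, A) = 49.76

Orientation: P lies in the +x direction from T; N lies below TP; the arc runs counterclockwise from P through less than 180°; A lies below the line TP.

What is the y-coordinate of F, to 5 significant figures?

-13.277

T is at the origin; TP is horizontal with |TP| = 26.4 and P on the +x side, so P = (26.400, 0.0000). Tangency of A1 to TP means the radius NP is perpendicular to TP, so N = P + (0, -10.6) = (26.400, -10.600). Since NF ⟂ FA (tangency), |NA| = √(10.6² + 31.3²) = 33.046 regardless of where F sits on A1. So A lies on both circle(T, 49.76) and circle(N, 33.046); the below-TP intersection is A = (24.049, -43.562). F is the foot of the tangent from A: F = (16.144, -13.277).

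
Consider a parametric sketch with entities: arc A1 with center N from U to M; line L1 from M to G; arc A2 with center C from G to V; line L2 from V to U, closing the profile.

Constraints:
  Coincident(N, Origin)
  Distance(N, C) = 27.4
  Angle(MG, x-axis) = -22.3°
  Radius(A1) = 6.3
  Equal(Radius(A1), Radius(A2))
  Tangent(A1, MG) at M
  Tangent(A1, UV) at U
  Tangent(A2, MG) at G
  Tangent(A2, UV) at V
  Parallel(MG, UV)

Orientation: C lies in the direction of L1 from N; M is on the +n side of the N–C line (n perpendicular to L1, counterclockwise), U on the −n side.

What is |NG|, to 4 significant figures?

28.11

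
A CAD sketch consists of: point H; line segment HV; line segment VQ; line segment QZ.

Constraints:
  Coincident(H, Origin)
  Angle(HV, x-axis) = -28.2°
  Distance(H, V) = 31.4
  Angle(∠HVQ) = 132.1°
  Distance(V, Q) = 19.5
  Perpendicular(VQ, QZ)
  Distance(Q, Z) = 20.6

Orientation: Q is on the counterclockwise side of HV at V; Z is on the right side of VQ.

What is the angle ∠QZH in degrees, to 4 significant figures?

42.73°

H is at the origin; HV runs at -28.2° with length 31.4, so V = 31.4·(cos -28.2°, sin -28.2°) = (27.67, -14.84). ∠HVQ = 132.1°, so VQ runs at -28.2° + (180° − 132.1°) = 19.70° from the x-axis; with |VQ| = 19.5, Q = V + 19.5·(cos 19.70°, sin 19.70°) = (46.03, -8.265). The perpendicularity gives QZ at right angles to VQ; with |QZ| = 20.6 on the right of VQ, Z = Q + 20.6·(0.3371, -0.9415) = (52.98, -27.66). Then cos ∠QZH = ZQ·ZH / (|ZQ||ZH|), giving 42.73°.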